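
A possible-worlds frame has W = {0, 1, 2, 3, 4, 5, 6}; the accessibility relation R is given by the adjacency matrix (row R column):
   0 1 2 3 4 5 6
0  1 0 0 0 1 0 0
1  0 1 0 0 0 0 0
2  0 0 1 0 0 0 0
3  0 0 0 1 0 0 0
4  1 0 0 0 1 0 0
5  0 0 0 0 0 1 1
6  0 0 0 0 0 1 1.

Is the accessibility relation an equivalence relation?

Reflexive: yes — every world is R-related to itself.
Symmetric: yes — every pair in R has its reverse in R.
Transitive: yes — every two-step R-path is closed by a direct edge.
So R is an equivalence relation.

Yes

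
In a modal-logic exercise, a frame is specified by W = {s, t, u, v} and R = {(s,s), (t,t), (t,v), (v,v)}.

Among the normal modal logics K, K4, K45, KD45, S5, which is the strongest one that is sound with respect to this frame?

Transitive (axiom 4): yes — every two-step R-path is closed by a direct edge.
Euclidean (axiom 5): no — t R v and t R t, but not v R t.
Serial (axiom D): no — u has no R-successor.
Reflexive (axiom T): no — u is not related to itself.
So F validates K, K4; K45 would additionally require R to be Euclidean. The strongest is K4.

K4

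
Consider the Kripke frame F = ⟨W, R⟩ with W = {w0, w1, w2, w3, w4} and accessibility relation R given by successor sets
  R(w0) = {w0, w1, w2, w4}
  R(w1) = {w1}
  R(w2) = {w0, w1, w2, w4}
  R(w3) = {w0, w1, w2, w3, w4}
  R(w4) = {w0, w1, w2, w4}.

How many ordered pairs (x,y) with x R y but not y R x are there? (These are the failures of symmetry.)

7

Enumerating: (w0,w1), (w2,w1), (w3,w0), (w3,w1), (w3,w2), (w3,w4), (w4,w1).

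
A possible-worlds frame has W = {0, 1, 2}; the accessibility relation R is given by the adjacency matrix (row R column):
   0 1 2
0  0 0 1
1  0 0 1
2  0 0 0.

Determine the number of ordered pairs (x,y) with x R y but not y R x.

2

Enumerating: (0,2), (1,2).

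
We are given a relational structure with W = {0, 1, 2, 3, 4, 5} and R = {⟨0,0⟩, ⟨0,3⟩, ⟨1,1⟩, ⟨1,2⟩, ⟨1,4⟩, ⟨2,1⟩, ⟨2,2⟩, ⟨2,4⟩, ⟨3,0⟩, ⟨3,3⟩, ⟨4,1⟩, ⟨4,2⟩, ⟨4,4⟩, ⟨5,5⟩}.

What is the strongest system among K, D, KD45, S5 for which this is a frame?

S5

Serial (axiom D): yes — every world has a successor (e.g. 0 R 0).
Euclidean (axiom 5): yes — any two successors of a common world are R-related.
Transitive (axiom 4): yes — every two-step R-path is closed by a direct edge.
Reflexive (axiom T): yes — every world is R-related to itself.
So F validates K, D, KD45, S5. The strongest is S5.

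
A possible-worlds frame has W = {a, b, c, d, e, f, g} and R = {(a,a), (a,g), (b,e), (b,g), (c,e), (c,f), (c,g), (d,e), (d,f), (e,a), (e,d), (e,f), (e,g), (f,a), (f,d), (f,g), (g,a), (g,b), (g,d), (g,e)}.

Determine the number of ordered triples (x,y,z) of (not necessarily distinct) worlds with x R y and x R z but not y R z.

35

Enumerating: (a,g,g), (b,e,e), (b,g,g), (c,e,e), (c,f,e), (c,f,f), (c,g,f), (c,g,g), (d,e,e), (d,f,e), (d,f,f), (e,a,d), … and 23 more.
Total: 35.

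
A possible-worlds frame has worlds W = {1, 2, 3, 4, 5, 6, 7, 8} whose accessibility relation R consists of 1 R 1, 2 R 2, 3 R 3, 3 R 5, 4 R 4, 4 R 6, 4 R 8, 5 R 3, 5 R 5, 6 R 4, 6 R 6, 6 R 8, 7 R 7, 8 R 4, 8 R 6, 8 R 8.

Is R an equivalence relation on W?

Reflexive: yes — every world is R-related to itself.
Symmetric: yes — every pair in R has its reverse in R.
Transitive: yes — every two-step R-path is closed by a direct edge.
So R is an equivalence relation.

Yes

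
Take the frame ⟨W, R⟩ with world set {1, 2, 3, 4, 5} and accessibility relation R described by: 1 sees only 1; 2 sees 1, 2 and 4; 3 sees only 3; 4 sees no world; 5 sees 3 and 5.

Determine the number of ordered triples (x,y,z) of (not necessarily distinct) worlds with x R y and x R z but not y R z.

Enumerating: (2,1,2), (2,1,4), (2,4,1), (2,4,2), (2,4,4), (5,3,5).

6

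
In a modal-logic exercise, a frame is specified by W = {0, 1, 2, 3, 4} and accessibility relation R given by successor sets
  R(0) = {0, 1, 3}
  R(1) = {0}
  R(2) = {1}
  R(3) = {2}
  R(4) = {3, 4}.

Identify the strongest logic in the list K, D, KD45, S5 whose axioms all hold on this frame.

D

Serial (axiom D): yes — every world has a successor (e.g. 0 R 0).
Euclidean (axiom 5): no — 0 R 1 and 0 R 3, but not 1 R 3.
Transitive (axiom 4): no — 0 R 3 and 3 R 2, but not 0 R 2.
Reflexive (axiom T): no — 1 is not related to itself.
So F validates K, D; KD45 would additionally require R to be Euclidean and transitive. The strongest is D.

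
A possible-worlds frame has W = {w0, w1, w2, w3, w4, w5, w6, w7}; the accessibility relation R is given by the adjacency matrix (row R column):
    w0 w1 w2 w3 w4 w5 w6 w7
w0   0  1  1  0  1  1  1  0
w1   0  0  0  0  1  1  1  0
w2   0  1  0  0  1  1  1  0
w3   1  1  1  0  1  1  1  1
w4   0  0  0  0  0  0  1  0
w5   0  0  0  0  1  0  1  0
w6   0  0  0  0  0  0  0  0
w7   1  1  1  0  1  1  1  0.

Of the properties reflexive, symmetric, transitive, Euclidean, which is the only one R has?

Reflexive: no — w0 is not related to itself.
Symmetric: no — w0 R w1 but not w1 R w0.
Transitive: yes — every two-step R-path is closed by a direct edge.
Euclidean: no — w0 R w1 and w0 R w2, but not w1 R w2.
Only transitive holds.

transitive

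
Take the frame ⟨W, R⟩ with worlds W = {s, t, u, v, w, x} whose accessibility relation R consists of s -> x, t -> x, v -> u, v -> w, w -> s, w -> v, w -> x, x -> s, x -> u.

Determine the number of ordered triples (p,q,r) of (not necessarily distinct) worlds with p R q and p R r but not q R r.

17

Enumerating: (s,x,x), (t,x,x), (v,u,u), (v,u,w), (v,w,u), (v,w,w), (w,s,s), (w,s,v), (w,v,s), (w,v,v), (w,v,x), (w,x,v), (w,x,x), (x,s,s), (x,s,u), (x,u,s), (x,u,u).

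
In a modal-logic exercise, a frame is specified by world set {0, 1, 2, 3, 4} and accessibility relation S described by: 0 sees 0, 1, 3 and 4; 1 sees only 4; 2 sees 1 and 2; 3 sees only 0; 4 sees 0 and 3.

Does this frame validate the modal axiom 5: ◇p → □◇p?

By correspondence theory, 5 is valid on a frame iff S is Euclidean.
Euclidean: no — 0 S 1 and 0 S 3, but not 1 S 3.

No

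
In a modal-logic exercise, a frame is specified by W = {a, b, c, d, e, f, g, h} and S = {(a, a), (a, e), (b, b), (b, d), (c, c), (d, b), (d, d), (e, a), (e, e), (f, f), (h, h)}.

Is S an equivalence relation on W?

No

Reflexive: no — g is not related to itself.
Symmetric: yes — every pair in S has its reverse in S.
Transitive: yes — every two-step S-path is closed by a direct edge.
So S is not an equivalence relation.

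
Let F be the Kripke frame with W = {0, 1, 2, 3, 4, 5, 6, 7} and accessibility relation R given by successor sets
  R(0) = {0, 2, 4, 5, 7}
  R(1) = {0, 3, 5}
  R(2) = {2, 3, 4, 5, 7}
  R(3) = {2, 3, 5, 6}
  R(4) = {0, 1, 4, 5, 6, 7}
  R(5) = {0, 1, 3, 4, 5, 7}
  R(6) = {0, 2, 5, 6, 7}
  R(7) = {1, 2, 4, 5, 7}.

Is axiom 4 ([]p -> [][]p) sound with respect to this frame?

No

Axiom 4 corresponds to the accessibility relation being transitive.
Transitive: no — 0 R 2 and 2 R 3, but not 0 R 3.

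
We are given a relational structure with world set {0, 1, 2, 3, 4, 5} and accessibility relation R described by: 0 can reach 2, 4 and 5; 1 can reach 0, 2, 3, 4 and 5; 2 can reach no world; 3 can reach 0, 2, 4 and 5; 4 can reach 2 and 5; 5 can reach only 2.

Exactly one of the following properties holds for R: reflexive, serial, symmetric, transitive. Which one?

transitive

Reflexive: no — 0 is not related to itself.
Serial: no — 2 has no R-successor.
Symmetric: no — 0 R 2 but not 2 R 0.
Transitive: yes — every two-step R-path is closed by a direct edge.
Only transitive holds.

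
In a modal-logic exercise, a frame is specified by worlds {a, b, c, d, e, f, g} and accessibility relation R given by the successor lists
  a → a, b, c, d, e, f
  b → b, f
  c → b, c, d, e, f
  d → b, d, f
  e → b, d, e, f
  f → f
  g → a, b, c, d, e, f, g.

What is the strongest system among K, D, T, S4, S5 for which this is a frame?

Serial (axiom D): yes — every world has a successor (e.g. a R a).
Reflexive (axiom T): yes — every world is R-related to itself.
Transitive (axiom 4): yes — every two-step R-path is closed by a direct edge.
Euclidean (axiom 5): no — a R b and a R c, but not b R c.
So F validates K, D, T, S4; S5 would additionally require R to be Euclidean. The strongest is S4.

S4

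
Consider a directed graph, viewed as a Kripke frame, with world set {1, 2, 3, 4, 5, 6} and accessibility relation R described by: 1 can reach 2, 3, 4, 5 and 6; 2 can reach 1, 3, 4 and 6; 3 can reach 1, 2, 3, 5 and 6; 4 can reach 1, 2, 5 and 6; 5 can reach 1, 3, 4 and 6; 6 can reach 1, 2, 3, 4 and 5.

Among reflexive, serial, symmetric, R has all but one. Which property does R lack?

reflexive

Reflexive: no — 1 is not related to itself.
Serial: yes — every world has a successor (e.g. 1 R 2).
Symmetric: yes — every pair in R has its reverse in R.
Only reflexive fails.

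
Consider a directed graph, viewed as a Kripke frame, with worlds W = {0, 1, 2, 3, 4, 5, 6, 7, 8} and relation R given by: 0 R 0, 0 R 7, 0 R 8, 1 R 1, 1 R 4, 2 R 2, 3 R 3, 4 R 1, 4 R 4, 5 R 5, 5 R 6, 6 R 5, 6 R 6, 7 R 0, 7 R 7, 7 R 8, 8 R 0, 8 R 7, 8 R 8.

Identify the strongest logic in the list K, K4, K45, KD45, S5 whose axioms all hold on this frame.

S5

Transitive (axiom 4): yes — every two-step R-path is closed by a direct edge.
Euclidean (axiom 5): yes — any two successors of a common world are R-related.
Serial (axiom D): yes — every world has a successor (e.g. 0 R 0).
Reflexive (axiom T): yes — every world is R-related to itself.
So F validates K, K4, K45, KD45, S5. The strongest is S5.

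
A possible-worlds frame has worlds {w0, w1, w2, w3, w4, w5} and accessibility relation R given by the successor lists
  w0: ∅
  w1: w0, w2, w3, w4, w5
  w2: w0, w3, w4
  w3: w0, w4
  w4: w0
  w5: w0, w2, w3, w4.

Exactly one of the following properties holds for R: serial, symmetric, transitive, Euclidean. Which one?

transitive

Serial: no — w0 has no R-successor.
Symmetric: no — w1 R w0 but not w0 R w1.
Transitive: yes — every two-step R-path is closed by a direct edge.
Euclidean: no — w1 R w0 and w1 R w2, but not w0 R w2.
Only transitive holds.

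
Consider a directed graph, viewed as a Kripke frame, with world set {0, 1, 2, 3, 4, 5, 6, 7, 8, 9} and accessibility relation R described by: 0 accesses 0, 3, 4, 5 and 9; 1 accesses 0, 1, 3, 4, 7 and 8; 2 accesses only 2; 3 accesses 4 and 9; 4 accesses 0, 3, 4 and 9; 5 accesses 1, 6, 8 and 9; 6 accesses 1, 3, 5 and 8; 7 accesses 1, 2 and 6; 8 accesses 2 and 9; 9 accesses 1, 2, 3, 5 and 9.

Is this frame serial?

Serial: yes — every world has a successor (e.g. 0 R 0).

Yes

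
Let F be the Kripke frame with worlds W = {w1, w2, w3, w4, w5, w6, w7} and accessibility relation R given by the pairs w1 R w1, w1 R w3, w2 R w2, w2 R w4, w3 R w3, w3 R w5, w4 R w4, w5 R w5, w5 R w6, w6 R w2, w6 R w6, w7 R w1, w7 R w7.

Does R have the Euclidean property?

No

Euclidean: no — w1 R w3 and w1 R w1, but not w3 R w1.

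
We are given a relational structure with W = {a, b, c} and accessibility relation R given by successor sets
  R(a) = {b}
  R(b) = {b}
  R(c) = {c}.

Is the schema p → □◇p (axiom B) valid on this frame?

No

By correspondence theory, B is valid on a frame iff R is symmetric.
Symmetric: no — a R b but not b R a.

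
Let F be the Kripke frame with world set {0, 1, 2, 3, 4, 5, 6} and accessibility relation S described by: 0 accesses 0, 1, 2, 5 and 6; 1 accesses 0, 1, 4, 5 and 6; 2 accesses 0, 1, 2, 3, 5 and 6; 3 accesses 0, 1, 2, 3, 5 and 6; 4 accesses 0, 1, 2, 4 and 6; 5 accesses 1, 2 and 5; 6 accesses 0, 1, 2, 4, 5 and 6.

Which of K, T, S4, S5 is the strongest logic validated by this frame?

T

Reflexive (axiom T): yes — every world is S-related to itself.
Transitive (axiom 4): no — 0 S 1 and 1 S 4, but not 0 S 4.
Euclidean (axiom 5): no — 0 S 1 and 0 S 2, but not 1 S 2.
So F validates K, T; S4 would additionally require S to be transitive. The strongest is T.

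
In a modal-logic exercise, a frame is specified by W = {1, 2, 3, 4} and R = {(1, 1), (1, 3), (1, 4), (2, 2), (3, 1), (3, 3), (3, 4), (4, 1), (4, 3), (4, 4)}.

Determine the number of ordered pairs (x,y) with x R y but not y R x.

0

R is symmetric; there are no such tuples.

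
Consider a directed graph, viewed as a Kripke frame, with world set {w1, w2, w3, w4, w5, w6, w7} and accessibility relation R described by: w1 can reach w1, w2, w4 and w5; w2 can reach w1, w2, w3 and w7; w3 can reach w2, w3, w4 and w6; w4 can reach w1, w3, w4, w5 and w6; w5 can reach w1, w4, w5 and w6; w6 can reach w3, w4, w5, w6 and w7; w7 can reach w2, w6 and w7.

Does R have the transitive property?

No

Transitive: no — w1 R w2 and w2 R w3, but not w1 R w3.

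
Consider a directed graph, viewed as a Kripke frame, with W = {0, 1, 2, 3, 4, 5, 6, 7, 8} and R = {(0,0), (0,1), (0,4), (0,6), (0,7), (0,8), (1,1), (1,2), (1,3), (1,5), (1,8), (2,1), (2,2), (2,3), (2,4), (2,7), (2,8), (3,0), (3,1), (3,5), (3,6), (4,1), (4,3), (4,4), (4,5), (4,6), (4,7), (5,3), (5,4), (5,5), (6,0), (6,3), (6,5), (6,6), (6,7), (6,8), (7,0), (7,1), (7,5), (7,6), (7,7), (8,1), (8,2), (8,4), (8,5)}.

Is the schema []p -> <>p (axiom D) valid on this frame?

Yes

By correspondence theory, D is valid on a frame iff R is serial.
Serial: yes — every world has a successor (e.g. 0 R 0).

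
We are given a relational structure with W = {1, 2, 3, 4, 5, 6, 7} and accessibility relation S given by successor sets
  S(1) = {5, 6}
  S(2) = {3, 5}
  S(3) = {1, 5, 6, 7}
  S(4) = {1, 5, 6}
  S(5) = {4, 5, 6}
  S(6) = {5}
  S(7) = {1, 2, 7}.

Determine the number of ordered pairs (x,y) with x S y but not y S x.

12

Enumerating: (1,5), (1,6), (2,3), (2,5), (3,1), (3,5), (3,6), (3,7), (4,1), (4,6), (7,1), (7,2).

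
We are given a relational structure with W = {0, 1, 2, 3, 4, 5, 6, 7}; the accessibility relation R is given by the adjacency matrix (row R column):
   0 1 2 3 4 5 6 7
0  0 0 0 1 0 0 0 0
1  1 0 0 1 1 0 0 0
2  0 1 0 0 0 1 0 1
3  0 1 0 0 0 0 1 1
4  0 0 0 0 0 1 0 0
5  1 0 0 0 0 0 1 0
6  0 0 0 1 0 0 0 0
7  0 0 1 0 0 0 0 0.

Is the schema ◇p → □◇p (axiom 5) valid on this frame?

Axiom 5 corresponds to the accessibility relation being Euclidean.
Euclidean: no — 1 R 0 and 1 R 4, but not 0 R 4.

No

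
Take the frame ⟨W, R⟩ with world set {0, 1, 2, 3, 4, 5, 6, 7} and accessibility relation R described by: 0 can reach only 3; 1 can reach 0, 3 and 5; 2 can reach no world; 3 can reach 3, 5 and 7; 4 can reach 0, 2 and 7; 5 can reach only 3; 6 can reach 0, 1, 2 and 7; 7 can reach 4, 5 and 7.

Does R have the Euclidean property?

No

Euclidean: no — 1 R 0 and 1 R 5, but not 0 R 5.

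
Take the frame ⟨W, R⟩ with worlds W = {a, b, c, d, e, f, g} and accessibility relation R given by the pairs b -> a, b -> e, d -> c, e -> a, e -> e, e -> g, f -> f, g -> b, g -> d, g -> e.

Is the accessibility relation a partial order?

No

Reflexive: no — a is not related to itself.
Transitive: no — b R e and e R g, but not b R g.
Antisymmetric: no — e R g and g R e with e ≠ g.
So R is not a partial order.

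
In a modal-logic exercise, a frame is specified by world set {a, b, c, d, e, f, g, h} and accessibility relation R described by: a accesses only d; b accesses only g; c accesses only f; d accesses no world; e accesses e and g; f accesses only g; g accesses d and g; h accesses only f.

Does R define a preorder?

Reflexive: no — a is not related to itself.
Transitive: no — b R g and g R d, but not b R d.
So R is not a preorder.

No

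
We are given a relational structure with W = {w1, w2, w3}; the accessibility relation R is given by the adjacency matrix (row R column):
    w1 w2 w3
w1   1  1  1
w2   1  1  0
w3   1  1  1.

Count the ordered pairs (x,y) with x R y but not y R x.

1

Enumerating: (w3,w2).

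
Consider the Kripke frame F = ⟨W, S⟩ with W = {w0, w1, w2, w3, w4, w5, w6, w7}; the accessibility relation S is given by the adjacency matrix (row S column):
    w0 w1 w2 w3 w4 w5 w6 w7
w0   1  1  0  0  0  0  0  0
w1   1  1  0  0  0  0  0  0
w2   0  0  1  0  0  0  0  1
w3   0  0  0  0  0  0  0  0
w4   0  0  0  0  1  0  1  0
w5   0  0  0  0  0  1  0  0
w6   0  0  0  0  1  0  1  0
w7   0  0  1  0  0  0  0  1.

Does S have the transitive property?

Yes

Transitive: yes — every two-step S-path is closed by a direct edge.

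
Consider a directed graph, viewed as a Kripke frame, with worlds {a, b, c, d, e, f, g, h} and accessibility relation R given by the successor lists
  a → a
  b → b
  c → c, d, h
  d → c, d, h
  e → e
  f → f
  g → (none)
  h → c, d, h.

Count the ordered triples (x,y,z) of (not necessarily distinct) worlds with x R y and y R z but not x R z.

R is transitive; there are no such tuples.

0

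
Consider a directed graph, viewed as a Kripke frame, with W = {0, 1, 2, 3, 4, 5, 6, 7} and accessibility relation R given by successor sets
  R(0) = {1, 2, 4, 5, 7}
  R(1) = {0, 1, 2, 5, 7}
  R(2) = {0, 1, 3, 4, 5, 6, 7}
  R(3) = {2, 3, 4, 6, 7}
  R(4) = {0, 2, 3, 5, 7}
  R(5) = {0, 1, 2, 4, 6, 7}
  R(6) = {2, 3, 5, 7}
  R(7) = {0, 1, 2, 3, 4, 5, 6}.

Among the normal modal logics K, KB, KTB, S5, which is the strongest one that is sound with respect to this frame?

Symmetric (axiom B): yes — every pair in R has its reverse in R.
Reflexive (axiom T): no — 0 is not related to itself.
Euclidean (axiom 5): no — 0 R 1 and 0 R 4, but not 1 R 4.
So F validates K, KB; KTB would additionally require R to be reflexive. The strongest is KB.

KB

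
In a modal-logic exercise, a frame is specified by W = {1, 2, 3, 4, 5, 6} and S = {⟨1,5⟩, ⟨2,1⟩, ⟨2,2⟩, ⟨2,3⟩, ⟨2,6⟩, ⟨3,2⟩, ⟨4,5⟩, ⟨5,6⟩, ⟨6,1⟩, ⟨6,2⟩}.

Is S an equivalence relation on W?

No

Reflexive: no — 1 is not related to itself.
Symmetric: no — 1 S 5 but not 5 S 1.
Transitive: no — 1 S 5 and 5 S 6, but not 1 S 6.
So S is not an equivalence relation.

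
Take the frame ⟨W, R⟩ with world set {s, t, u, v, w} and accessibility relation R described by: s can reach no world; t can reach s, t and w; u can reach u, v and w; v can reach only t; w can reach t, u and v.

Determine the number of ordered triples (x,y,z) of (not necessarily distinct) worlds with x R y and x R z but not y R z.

14

Enumerating: (t,s,s), (t,s,t), (t,s,w), (t,w,s), (t,w,w), (u,v,u), (u,v,v), (u,v,w), (u,w,w), (w,t,u), (w,t,v), (w,u,t), (w,v,u), (w,v,v).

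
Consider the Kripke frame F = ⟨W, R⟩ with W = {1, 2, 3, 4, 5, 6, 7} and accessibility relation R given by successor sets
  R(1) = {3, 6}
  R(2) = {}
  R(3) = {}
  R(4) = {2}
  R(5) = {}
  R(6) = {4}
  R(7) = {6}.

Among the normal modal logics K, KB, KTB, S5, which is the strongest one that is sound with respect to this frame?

Symmetric (axiom B): no — 1 R 3 but not 3 R 1.
Reflexive (axiom T): no — 1 is not related to itself.
Euclidean (axiom 5): no — 1 R 3 and 1 R 6, but not 3 R 6.
So F validates K; KB would additionally require R to be symmetric. The strongest is K.

K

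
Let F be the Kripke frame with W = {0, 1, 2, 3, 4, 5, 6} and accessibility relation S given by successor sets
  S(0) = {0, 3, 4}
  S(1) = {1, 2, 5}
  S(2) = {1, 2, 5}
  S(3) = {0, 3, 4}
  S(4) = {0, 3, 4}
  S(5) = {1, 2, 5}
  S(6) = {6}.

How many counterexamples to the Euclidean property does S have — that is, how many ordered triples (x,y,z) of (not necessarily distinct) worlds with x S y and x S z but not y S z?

0

S is Euclidean; there are no such tuples.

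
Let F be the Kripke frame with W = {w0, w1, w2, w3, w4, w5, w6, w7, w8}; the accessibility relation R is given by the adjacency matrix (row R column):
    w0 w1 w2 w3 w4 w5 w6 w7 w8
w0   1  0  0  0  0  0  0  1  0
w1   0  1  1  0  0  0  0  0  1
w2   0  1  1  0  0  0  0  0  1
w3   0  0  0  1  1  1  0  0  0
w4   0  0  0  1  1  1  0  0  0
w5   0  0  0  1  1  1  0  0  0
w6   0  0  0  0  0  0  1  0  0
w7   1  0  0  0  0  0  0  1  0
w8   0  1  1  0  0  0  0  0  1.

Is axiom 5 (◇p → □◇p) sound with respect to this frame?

Axiom 5 corresponds to the accessibility relation being Euclidean.
Euclidean: yes — any two successors of a common world are R-related.

Yes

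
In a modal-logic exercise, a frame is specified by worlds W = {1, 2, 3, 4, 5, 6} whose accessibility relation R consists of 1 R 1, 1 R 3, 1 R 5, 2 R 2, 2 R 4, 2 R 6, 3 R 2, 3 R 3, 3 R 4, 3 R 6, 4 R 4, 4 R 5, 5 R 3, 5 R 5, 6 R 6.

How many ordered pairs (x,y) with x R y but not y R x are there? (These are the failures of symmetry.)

9

Enumerating: (1,3), (1,5), (2,4), (2,6), (3,2), (3,4), (3,6), (4,5), (5,3).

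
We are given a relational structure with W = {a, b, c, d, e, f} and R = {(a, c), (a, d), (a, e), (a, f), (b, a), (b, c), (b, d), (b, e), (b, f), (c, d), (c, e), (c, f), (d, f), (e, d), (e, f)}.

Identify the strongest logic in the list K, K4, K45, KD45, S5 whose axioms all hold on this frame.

Transitive (axiom 4): yes — every two-step R-path is closed by a direct edge.
Euclidean (axiom 5): no — a R d and a R c, but not d R c.
Serial (axiom D): no — f has no R-successor.
Reflexive (axiom T): no — a is not related to itself.
So F validates K, K4; K45 would additionally require R to be Euclidean. The strongest is K4.

K4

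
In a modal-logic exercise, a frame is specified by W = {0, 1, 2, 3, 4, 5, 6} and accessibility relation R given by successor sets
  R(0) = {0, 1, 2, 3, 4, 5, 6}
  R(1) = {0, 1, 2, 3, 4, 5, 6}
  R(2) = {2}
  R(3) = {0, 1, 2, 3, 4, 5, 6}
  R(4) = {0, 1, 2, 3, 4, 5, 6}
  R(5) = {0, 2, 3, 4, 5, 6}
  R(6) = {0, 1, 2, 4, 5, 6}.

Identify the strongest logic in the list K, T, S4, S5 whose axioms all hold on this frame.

T

Reflexive (axiom T): yes — every world is R-related to itself.
Transitive (axiom 4): no — 5 R 0 and 0 R 1, but not 5 R 1.
Euclidean (axiom 5): no — 0 R 2 and 0 R 1, but not 2 R 1.
So F validates K, T; S4 would additionally require R to be transitive. The strongest is T.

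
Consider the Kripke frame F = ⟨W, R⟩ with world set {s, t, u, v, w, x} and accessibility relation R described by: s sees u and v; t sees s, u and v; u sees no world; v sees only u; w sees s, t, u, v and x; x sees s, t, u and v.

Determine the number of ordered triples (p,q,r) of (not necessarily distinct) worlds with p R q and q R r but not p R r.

0

R is transitive; there are no such tuples.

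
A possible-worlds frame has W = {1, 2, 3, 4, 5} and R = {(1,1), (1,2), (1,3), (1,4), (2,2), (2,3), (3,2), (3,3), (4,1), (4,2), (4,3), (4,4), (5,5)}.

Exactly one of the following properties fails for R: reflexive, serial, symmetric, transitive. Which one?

Reflexive: yes — every world is R-related to itself.
Serial: yes — every world has a successor (e.g. 1 R 1).
Symmetric: no — 1 R 2 but not 2 R 1.
Transitive: yes — every two-step R-path is closed by a direct edge.
Only symmetric fails.

symmetric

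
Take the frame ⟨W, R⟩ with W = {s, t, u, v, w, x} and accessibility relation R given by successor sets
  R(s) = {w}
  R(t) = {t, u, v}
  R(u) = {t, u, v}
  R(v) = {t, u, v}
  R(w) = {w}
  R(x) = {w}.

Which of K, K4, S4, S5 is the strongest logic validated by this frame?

K4

Transitive (axiom 4): yes — every two-step R-path is closed by a direct edge.
Reflexive (axiom T): no — s is not related to itself.
Euclidean (axiom 5): yes — any two successors of a common world are R-related.
So F validates K, K4; S4 would additionally require R to be reflexive. The strongest is K4.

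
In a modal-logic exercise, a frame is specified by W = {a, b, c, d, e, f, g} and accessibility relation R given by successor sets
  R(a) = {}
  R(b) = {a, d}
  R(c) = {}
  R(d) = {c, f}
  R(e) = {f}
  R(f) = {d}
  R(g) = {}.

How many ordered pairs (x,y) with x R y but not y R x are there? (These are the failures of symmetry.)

Enumerating: (b,a), (b,d), (d,c), (e,f).

4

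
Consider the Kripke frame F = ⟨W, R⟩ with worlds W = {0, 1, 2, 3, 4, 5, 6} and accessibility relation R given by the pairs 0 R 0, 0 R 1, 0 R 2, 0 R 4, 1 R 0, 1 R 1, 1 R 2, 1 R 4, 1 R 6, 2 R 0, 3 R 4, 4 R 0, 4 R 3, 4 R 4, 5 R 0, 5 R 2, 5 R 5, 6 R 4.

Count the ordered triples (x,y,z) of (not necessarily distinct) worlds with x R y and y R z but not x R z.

Enumerating: (0,1,6), (0,4,3), (1,4,3), (2,0,1), (2,0,2), (2,0,4), (3,4,0), (3,4,3), (4,0,1), (4,0,2), (5,0,1), (5,0,4), (6,4,0), (6,4,3).

14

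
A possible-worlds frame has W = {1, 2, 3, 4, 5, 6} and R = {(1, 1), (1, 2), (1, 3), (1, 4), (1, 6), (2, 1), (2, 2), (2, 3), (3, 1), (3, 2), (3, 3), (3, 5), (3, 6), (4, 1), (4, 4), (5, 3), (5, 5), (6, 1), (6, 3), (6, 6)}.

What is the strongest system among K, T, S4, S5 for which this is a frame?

T

Reflexive (axiom T): yes — every world is R-related to itself.
Transitive (axiom 4): no — 1 R 3 and 3 R 5, but not 1 R 5.
Euclidean (axiom 5): no — 1 R 2 and 1 R 4, but not 2 R 4.
So F validates K, T; S4 would additionally require R to be transitive. The strongest is T.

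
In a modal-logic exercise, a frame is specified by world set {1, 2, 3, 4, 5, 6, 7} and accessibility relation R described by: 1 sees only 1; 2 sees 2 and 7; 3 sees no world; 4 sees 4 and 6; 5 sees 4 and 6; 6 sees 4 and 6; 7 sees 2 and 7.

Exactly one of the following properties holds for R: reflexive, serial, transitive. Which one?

Reflexive: no — 3 is not related to itself.
Serial: no — 3 has no R-successor.
Transitive: yes — every two-step R-path is closed by a direct edge.
Only transitive holds.

transitive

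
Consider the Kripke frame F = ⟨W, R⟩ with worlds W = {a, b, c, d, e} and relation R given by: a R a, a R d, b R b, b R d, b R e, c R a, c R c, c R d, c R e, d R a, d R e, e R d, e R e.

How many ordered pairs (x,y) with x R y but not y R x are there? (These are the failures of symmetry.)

Enumerating: (b,d), (b,e), (c,a), (c,d), (c,e).

5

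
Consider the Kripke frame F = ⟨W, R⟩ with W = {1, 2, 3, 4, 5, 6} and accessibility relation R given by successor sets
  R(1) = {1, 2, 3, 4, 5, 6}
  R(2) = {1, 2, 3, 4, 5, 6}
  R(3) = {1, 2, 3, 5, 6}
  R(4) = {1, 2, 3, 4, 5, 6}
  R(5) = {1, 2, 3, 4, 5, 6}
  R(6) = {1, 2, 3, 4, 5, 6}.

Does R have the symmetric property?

Symmetric: no — 4 R 3 but not 3 R 4.

No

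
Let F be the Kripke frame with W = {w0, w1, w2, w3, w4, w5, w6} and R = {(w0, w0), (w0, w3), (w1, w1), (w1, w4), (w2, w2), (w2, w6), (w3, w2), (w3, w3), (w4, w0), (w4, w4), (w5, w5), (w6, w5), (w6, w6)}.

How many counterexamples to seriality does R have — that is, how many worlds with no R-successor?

R is serial; there are no such worlds.

0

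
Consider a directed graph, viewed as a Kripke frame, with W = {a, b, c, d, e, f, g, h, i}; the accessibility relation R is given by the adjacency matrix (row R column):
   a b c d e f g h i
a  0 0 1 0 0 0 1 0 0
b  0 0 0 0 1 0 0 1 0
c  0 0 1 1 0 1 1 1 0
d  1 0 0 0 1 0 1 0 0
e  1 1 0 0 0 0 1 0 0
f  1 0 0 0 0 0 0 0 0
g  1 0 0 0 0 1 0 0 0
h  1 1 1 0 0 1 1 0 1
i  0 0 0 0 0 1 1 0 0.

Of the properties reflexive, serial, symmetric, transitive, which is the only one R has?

serial

Reflexive: no — a is not related to itself.
Serial: yes — every world has a successor (e.g. a R c).
Symmetric: no — a R c but not c R a.
Transitive: no — a R c and c R d, but not a R d.
Only serial holds.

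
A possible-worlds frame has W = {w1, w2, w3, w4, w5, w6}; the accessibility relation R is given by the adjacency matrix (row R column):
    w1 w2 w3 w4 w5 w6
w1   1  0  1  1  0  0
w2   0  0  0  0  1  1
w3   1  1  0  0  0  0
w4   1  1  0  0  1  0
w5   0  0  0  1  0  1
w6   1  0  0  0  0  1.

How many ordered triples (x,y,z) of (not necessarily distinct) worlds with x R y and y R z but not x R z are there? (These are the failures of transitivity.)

Enumerating: (w1,w3,w2), (w1,w4,w2), (w1,w4,w5), (w2,w5,w4), (w2,w6,w1), (w3,w1,w3), (w3,w1,w4), (w3,w2,w5), (w3,w2,w6), (w4,w1,w3), (w4,w1,w4), (w4,w2,w6), … and 8 more.
Total: 20.

20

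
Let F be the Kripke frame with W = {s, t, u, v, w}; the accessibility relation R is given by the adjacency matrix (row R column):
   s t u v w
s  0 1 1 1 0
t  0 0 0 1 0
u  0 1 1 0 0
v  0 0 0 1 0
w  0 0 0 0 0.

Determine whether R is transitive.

Transitive: no — u R t and t R v, but not u R v.

No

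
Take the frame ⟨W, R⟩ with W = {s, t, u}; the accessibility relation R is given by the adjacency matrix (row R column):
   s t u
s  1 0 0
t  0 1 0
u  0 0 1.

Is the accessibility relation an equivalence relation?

Yes

Reflexive: yes — every world is R-related to itself.
Symmetric: yes — every pair in R has its reverse in R.
Transitive: yes — every two-step R-path is closed by a direct edge.
So R is an equivalence relation.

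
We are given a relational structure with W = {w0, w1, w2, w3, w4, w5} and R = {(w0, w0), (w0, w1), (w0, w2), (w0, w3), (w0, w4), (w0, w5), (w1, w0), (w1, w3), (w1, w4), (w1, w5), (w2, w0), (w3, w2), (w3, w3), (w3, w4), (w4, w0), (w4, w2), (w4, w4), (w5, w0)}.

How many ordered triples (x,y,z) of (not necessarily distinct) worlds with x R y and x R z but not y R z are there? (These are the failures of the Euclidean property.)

Enumerating: (w0,w1,w1), (w0,w1,w2), (w0,w2,w1), (w0,w2,w2), (w0,w2,w3), (w0,w2,w4), (w0,w2,w5), (w0,w3,w0), (w0,w3,w1), (w0,w3,w5), (w0,w4,w1), (w0,w4,w3), … and 19 more.
Total: 31.

31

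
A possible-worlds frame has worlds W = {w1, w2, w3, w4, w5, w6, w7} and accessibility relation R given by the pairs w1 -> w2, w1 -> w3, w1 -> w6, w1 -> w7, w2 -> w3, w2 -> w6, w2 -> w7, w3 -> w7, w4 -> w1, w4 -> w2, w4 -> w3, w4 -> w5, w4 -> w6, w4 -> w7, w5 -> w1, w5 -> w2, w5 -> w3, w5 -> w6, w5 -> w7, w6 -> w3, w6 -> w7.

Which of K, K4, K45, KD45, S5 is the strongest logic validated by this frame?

Transitive (axiom 4): yes — every two-step R-path is closed by a direct edge.
Euclidean (axiom 5): no — w1 R w3 and w1 R w2, but not w3 R w2.
Serial (axiom D): no — w7 has no R-successor.
Reflexive (axiom T): no — w1 is not related to itself.
So F validates K, K4; K45 would additionally require R to be Euclidean. The strongest is K4.

K4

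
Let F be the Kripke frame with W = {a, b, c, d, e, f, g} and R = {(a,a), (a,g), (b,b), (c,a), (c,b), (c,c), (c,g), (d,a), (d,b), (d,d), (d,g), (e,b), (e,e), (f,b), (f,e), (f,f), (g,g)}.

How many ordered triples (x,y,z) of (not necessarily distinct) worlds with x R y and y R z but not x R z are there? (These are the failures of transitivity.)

0

R is transitive; there are no such tuples.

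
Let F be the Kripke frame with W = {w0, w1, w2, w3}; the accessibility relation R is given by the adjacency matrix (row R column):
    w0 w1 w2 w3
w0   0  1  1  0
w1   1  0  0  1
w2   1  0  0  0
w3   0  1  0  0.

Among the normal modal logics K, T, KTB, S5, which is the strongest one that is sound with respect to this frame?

K

Reflexive (axiom T): no — w0 is not related to itself.
Symmetric (axiom B): yes — every pair in R has its reverse in R.
Euclidean (axiom 5): no — w0 R w1 and w0 R w2, but not w1 R w2.
So F validates K; T would additionally require R to be reflexive. The strongest is K.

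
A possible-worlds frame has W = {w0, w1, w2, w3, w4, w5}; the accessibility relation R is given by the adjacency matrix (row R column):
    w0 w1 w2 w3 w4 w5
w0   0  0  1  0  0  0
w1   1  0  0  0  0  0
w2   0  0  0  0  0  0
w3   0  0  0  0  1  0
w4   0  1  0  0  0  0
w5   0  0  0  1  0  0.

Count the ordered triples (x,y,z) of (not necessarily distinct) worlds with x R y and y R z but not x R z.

Enumerating: (w1,w0,w2), (w3,w4,w1), (w4,w1,w0), (w5,w3,w4).

4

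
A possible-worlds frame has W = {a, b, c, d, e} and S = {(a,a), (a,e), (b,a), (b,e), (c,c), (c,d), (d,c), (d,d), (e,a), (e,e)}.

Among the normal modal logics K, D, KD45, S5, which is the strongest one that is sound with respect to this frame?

Serial (axiom D): yes — every world has a successor (e.g. a S a).
Euclidean (axiom 5): yes — any two successors of a common world are S-related.
Transitive (axiom 4): yes — every two-step S-path is closed by a direct edge.
Reflexive (axiom T): no — b is not related to itself.
So F validates K, D, KD45; S5 would additionally require S to be reflexive. The strongest is KD45.

KD45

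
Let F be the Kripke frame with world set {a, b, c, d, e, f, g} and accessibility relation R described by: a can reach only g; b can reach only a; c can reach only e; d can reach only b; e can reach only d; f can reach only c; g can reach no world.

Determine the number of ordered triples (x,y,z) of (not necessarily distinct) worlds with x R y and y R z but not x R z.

Enumerating: (b,a,g), (c,e,d), (d,b,a), (e,d,b), (f,c,e).

5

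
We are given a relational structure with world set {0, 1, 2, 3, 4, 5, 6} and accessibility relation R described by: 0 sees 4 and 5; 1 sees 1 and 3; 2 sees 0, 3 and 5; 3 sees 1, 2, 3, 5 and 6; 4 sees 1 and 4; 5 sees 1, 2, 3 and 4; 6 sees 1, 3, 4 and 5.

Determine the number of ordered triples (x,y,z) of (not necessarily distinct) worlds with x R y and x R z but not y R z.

Enumerating: (0,4,5), (0,5,5), (2,0,0), (2,0,3), (2,3,0), (2,5,0), (2,5,5), (3,1,2), (3,1,5), (3,1,6), (3,2,1), (3,2,2), … and 20 more.
Total: 32.

32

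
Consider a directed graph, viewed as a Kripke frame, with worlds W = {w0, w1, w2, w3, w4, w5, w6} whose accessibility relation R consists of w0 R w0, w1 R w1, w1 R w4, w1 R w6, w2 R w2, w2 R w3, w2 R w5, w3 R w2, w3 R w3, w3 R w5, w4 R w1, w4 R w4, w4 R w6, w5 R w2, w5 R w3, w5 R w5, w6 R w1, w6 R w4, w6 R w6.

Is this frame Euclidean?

Yes

Euclidean: yes — any two successors of a common world are R-related.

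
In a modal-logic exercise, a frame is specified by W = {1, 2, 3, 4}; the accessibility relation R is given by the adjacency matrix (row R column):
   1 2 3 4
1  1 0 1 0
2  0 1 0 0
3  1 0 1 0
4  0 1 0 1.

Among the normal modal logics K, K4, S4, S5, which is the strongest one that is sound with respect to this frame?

Transitive (axiom 4): yes — every two-step R-path is closed by a direct edge.
Reflexive (axiom T): yes — every world is R-related to itself.
Euclidean (axiom 5): no — 4 R 2 and 4 R 4, but not 2 R 4.
So F validates K, K4, S4; S5 would additionally require R to be Euclidean. The strongest is S4.

S4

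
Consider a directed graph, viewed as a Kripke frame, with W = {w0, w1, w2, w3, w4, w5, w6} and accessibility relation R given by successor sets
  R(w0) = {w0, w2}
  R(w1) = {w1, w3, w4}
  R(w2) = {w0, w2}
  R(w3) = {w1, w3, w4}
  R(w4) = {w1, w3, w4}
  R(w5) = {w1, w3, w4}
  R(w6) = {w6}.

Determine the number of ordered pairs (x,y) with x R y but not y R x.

Enumerating: (w5,w1), (w5,w3), (w5,w4).

3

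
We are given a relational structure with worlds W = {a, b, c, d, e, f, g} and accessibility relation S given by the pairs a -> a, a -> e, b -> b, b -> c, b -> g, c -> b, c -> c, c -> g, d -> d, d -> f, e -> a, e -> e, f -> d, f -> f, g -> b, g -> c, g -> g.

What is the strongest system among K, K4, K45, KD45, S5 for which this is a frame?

Transitive (axiom 4): yes — every two-step S-path is closed by a direct edge.
Euclidean (axiom 5): yes — any two successors of a common world are S-related.
Serial (axiom D): yes — every world has a successor (e.g. a S a).
Reflexive (axiom T): yes — every world is S-related to itself.
So F validates K, K4, K45, KD45, S5. The strongest is S5.

S5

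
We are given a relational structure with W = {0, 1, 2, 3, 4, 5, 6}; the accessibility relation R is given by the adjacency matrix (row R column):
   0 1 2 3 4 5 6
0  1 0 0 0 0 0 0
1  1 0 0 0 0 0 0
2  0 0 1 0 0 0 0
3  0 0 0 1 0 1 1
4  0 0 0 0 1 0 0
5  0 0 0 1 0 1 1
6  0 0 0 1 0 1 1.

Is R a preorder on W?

No

Reflexive: no — 1 is not related to itself.
Transitive: yes — every two-step R-path is closed by a direct edge.
So R is not a preorder.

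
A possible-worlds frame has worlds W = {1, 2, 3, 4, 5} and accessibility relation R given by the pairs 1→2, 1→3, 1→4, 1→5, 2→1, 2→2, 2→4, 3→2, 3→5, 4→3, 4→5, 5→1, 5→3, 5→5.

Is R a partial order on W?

No

Reflexive: no — 1 is not related to itself.
Transitive: no — 2 R 1 and 1 R 3, but not 2 R 3.
Antisymmetric: no — 1 R 2 and 2 R 1 with 1 ≠ 2.
So R is not a partial order.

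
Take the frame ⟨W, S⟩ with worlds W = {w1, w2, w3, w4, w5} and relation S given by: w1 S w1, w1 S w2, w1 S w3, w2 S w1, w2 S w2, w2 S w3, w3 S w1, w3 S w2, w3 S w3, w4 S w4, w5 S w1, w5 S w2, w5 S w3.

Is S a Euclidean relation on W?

Yes

Euclidean: yes — any two successors of a common world are S-related.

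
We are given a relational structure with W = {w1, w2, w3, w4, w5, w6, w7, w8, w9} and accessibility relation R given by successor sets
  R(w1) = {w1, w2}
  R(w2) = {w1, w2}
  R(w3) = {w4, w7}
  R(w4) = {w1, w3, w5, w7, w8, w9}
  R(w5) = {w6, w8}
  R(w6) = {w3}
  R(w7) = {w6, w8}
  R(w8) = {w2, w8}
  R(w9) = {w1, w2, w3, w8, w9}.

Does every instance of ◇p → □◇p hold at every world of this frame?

No

Axiom 5 corresponds to the accessibility relation being Euclidean.
Euclidean: no — w3 R w7 and w3 R w4, but not w7 R w4.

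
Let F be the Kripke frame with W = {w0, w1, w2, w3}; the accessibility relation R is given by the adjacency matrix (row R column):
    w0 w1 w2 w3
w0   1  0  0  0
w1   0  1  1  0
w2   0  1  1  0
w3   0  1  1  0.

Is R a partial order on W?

No

Reflexive: no — w3 is not related to itself.
Transitive: yes — every two-step R-path is closed by a direct edge.
Antisymmetric: no — w1 R w2 and w2 R w1 with w1 ≠ w2.
So R is not a partial order.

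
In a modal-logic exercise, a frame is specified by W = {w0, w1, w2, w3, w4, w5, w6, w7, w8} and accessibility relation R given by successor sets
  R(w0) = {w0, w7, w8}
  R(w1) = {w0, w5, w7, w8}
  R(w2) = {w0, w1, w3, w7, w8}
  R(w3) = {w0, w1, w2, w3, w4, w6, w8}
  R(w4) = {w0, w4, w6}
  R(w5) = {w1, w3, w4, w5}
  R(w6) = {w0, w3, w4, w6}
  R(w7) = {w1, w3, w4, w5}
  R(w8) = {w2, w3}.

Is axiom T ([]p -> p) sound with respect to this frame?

Axiom T corresponds to the accessibility relation being reflexive.
Reflexive: no — w1 is not related to itself.

No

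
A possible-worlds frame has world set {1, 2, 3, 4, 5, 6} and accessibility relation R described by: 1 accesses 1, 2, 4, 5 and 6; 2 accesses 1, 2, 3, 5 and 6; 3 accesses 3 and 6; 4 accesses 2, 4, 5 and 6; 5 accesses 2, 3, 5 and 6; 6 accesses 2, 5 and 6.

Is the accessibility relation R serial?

Yes

Serial: yes — every world has a successor (e.g. 1 R 1).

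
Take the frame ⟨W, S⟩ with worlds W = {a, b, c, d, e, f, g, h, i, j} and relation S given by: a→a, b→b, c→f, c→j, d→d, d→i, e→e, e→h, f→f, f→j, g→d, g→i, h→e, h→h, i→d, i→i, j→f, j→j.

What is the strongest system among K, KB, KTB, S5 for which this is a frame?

Symmetric (axiom B): no — c S f but not f S c.
Reflexive (axiom T): no — c is not related to itself.
Euclidean (axiom 5): yes — any two successors of a common world are S-related.
So F validates K; KB would additionally require S to be symmetric. The strongest is K.

K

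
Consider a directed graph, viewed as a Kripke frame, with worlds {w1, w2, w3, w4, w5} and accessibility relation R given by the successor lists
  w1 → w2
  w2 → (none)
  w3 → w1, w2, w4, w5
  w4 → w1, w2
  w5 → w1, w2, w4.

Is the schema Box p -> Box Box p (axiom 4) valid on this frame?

Yes

The schema 4 characterises exactly the transitive frames.
Transitive: yes — every two-step R-path is closed by a direct edge.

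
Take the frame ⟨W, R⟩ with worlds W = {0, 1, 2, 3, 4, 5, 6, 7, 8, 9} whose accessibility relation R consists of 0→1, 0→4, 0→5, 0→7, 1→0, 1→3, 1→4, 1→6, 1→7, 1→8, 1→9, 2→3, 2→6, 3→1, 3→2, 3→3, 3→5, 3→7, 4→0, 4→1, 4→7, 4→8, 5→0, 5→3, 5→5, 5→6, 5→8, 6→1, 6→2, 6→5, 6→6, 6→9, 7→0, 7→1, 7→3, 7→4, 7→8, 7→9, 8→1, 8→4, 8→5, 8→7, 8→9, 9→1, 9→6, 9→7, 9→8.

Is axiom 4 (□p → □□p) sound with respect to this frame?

The schema 4 characterises exactly the transitive frames.
Transitive: no — 0 R 1 and 1 R 3, but not 0 R 3.

No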